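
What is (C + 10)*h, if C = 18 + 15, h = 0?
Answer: 0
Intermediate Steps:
C = 33
(C + 10)*h = (33 + 10)*0 = 43*0 = 0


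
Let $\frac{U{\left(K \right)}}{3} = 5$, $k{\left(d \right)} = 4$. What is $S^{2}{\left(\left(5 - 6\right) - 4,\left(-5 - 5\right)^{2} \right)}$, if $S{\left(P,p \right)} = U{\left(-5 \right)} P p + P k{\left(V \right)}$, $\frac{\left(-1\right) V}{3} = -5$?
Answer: $56550400$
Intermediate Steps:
$V = 15$ ($V = \left(-3\right) \left(-5\right) = 15$)
$U{\left(K \right)} = 15$ ($U{\left(K \right)} = 3 \cdot 5 = 15$)
$S{\left(P,p \right)} = 4 P + 15 P p$ ($S{\left(P,p \right)} = 15 P p + P 4 = 15 P p + 4 P = 4 P + 15 P p$)
$S^{2}{\left(\left(5 - 6\right) - 4,\left(-5 - 5\right)^{2} \right)} = \left(\left(\left(5 - 6\right) - 4\right) \left(4 + 15 \left(-5 - 5\right)^{2}\right)\right)^{2} = \left(\left(-1 - 4\right) \left(4 + 15 \left(-10\right)^{2}\right)\right)^{2} = \left(- 5 \left(4 + 15 \cdot 100\right)\right)^{2} = \left(- 5 \left(4 + 1500\right)\right)^{2} = \left(\left(-5\right) 1504\right)^{2} = \left(-7520\right)^{2} = 56550400$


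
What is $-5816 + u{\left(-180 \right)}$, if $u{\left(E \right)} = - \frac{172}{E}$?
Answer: $- \frac{261677}{45} \approx -5815.0$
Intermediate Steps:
$-5816 + u{\left(-180 \right)} = -5816 - \frac{172}{-180} = -5816 - - \frac{43}{45} = -5816 + \frac{43}{45} = - \frac{261677}{45}$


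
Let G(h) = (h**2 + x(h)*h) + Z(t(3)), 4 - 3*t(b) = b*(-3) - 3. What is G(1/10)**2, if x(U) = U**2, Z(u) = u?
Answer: 257057089/9000000 ≈ 28.562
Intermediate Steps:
t(b) = 7/3 + b (t(b) = 4/3 - (b*(-3) - 3)/3 = 4/3 - (-3*b - 3)/3 = 4/3 - (-3 - 3*b)/3 = 4/3 + (1 + b) = 7/3 + b)
G(h) = 16/3 + h**2 + h**3 (G(h) = (h**2 + h**2*h) + (7/3 + 3) = (h**2 + h**3) + 16/3 = 16/3 + h**2 + h**3)
G(1/10)**2 = (16/3 + (1/10)**2 + (1/10)**3)**2 = (16/3 + 1/100 + 1/1000)**2 = (16033/3000)**2 = 257057089/9000000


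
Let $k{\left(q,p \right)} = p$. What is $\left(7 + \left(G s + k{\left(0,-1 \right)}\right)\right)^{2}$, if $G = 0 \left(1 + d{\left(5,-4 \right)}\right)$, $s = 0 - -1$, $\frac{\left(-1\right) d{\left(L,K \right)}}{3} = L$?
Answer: $36$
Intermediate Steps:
$d{\left(L,K \right)} = - 3 L$
$s = 1$ ($s = 0 + 1 = 1$)
$G = 0$ ($G = 0 \left(1 - 15\right) = 0 \left(-14\right) = 0$)
$\left(7 + \left(G s + k{\left(0,-1 \right)}\right)\right)^{2} = \left(7 + \left(0 \cdot 1 - 1\right)\right)^{2} = \left(7 + \left(0 - 1\right)\right)^{2} = \left(7 - 1\right)^{2} = 6^{2} = 36$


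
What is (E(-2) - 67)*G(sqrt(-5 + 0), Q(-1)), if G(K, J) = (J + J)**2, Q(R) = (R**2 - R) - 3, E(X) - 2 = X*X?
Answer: -244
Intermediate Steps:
E(X) = 2 + X**2 (E(X) = 2 + X*X = 2 + X**2)
Q(R) = -3 + R**2 - R
G(K, J) = 4*J**2 (G(K, J) = (2*J)**2 = 4*J**2)
(E(-2) - 67)*G(sqrt(-5 + 0), Q(-1)) = ((2 + (-2)**2) - 67)*(4*(-3 + (-1)**2 - 1*(-1))**2) = ((2 + 4) - 67)*(4*(-3 + 1 + 1)**2) = (6 - 67)*(4*(-1)**2) = -244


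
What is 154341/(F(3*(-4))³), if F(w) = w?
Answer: -17149/192 ≈ -89.318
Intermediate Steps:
154341/(F(3*(-4))³) = 154341/((3*(-4))³) = 154341/((-12)³) = 154341/(-1728) = 154341*(-1/1728) = -17149/192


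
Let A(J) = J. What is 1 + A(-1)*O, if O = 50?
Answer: -49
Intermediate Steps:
1 + A(-1)*O = 1 - 1*50 = 1 - 50 = -49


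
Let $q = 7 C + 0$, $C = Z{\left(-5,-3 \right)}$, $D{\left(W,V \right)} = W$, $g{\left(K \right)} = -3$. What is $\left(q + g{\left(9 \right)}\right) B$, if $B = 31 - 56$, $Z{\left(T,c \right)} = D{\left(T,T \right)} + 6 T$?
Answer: $6200$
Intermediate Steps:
$Z{\left(T,c \right)} = 7 T$ ($Z{\left(T,c \right)} = T + 6 T = 7 T$)
$B = -25$ ($B = 31 - 56 = -25$)
$C = -35$ ($C = 7 \left(-5\right) = -35$)
$q = -245$ ($q = 7 \left(-35\right) + 0 = -245 + 0 = -245$)
$\left(q + g{\left(9 \right)}\right) B = \left(-245 - 3\right) \left(-25\right) = \left(-248\right) \left(-25\right) = 6200$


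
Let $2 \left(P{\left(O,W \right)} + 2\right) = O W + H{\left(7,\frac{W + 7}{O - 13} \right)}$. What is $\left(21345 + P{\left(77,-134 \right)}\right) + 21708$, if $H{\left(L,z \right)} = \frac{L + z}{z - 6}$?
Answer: $\frac{38725303}{1022} \approx 37892.0$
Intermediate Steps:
$H{\left(L,z \right)} = \frac{L + z}{-6 + z}$
$P{\left(O,W \right)} = -2 + \frac{O W}{2} + \frac{7 + \frac{7 + W}{-13 + O}}{2 \left(-6 + \frac{7 + W}{-13 + O}\right)}$ ($P{\left(O,W \right)} = -2 + \frac{O W + \frac{7 + \frac{W + 7}{O - 13}}{-6 + \frac{W + 7}{O - 13}}}{2} = -2 + \frac{O W + \frac{7 + \frac{7 + W}{-13 + O}}{-6 + \frac{7 + W}{-13 + O}}}{2} = -2 + \left(\frac{O W}{2} + \frac{7 + \frac{7 + W}{-13 + O}}{2 \left(-6 + \frac{7 + W}{-13 + O}\right)}\right) = -2 + \frac{O W}{2} + \frac{7 + \frac{7 + W}{-13 + O}}{2 \left(-6 + \frac{7 + W}{-13 + O}\right)}$)
$\left(21345 + P{\left(77,-134 \right)}\right) + 21708 = \left(21345 + \frac{84 - -134 - 539 + \left(-4 + 77 \left(-134\right)\right) \left(-85 - -134 + 6 \cdot 77\right)}{2 \left(-85 - -134 + 6 \cdot 77\right)}\right) + 21708 = \left(21345 + \frac{84 + 134 - 539 + \left(-4 - 10318\right) \left(-85 + 134 + 462\right)}{2 \left(-85 + 134 + 462\right)}\right) + 21708 = \left(21345 + \frac{84 + 134 - 539 - 5274542}{2 \cdot 511}\right) + 21708 = \left(21345 + \frac{1}{2} \cdot \frac{1}{511} \left(84 + 134 - 539 - 5274542\right)\right) + 21708 = \left(21345 + \frac{1}{2} \cdot \frac{1}{511} \left(-5274863\right)\right) + 21708 = \left(21345 - \frac{5274863}{1022}\right) + 21708 = \frac{16539727}{1022} + 21708 = \frac{38725303}{1022}$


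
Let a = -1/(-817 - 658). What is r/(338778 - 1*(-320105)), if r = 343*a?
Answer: 343/971852425 ≈ 3.5293e-7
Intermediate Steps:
a = 1/1475 (a = -1/(-1475) = -1*(-1/1475) = 1/1475 ≈ 0.00067797)
r = 343/1475 (r = 343*(1/1475) = 343/1475 ≈ 0.23254)
r/(338778 - 1*(-320105)) = 343/(1475*(338778 - 1*(-320105))) = 343/(1475*(338778 + 320105)) = (343/1475)/658883 = (343/1475)*(1/658883) = 343/971852425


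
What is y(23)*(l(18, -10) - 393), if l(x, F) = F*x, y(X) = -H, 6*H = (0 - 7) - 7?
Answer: -1337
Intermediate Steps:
H = -7/3 (H = ((0 - 7) - 7)/6 = (-7 - 7)/6 = (⅙)*(-14) = -7/3 ≈ -2.3333)
y(X) = 7/3 (y(X) = -1*(-7/3) = 7/3)
y(23)*(l(18, -10) - 393) = 7*(-10*18 - 393)/3 = 7*(-180 - 393)/3 = (7/3)*(-573) = -1337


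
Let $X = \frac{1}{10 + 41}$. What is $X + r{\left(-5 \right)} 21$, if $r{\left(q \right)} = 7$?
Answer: $\frac{7498}{51} \approx 147.02$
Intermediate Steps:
$X = \frac{1}{51} \approx 0.019608$
$X + r{\left(-5 \right)} 21 = \frac{1}{51} + 7 \cdot 21 = \frac{1}{51} + 147 = \frac{7498}{51}$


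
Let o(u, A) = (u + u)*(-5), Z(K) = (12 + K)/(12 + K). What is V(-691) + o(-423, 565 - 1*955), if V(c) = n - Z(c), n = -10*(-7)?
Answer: 4299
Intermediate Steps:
Z(K) = 1
n = 70
o(u, A) = -10*u (o(u, A) = (2*u)*(-5) = -10*u)
V(c) = 69 (V(c) = 70 - 1*1 = 70 - 1 = 69)
V(-691) + o(-423, 565 - 1*955) = 69 - 10*(-423) = 69 + 4230 = 4299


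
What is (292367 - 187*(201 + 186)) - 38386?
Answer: 181612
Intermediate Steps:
(292367 - 187*(201 + 186)) - 38386 = (292367 - 187*387) - 38386 = (292367 - 72369) - 38386 = 219998 - 38386 = 181612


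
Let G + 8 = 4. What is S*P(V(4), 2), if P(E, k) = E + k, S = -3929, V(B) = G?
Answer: 7858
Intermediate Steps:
G = -4 (G = -8 + 4 = -4)
V(B) = -4
S*P(V(4), 2) = -3929*(-4 + 2) = -3929*(-2) = 7858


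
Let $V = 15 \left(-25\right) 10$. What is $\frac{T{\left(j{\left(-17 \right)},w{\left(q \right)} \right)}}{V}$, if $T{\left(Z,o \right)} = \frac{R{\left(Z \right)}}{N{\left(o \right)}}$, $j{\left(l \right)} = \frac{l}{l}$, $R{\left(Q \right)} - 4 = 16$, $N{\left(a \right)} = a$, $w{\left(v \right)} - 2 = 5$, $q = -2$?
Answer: $- \frac{2}{2625} \approx -0.0007619$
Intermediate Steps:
$w{\left(v \right)} = 7$ ($w{\left(v \right)} = 2 + 5 = 7$)
$R{\left(Q \right)} = 20$ ($R{\left(Q \right)} = 4 + 16 = 20$)
$j{\left(l \right)} = 1$
$T{\left(Z,o \right)} = \frac{20}{o}$
$V = -3750$ ($V = \left(-375\right) 10 = -3750$)
$\frac{T{\left(j{\left(-17 \right)},w{\left(q \right)} \right)}}{V} = \frac{20 \cdot \frac{1}{7}}{-3750} = 20 \cdot \frac{1}{7} \left(- \frac{1}{3750}\right) = \frac{20}{7} \left(- \frac{1}{3750}\right) = - \frac{2}{2625}$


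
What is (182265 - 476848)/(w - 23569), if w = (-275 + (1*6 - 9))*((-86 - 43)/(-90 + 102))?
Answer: 589166/41161 ≈ 14.314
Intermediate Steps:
w = 5977/2 (w = (-275 + (6 - 9))*(-129/12) = (-275 - 3)*(-129*1/12) = -278*(-43/4) = 5977/2 ≈ 2988.5)
(182265 - 476848)/(w - 23569) = (182265 - 476848)/(5977/2 - 23569) = -294583/(-41161/2) = -294583*(-2/41161) = 589166/41161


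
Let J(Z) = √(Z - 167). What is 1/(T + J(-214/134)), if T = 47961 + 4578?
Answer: 3520113/184943228203 - 4*I*√47302/184943228203 ≈ 1.9033e-5 - 4.7039e-9*I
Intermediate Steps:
J(Z) = √(-167 + Z)
T = 52539
1/(T + J(-214/134)) = 1/(52539 + √(-167 - 214/134)) = 1/(52539 + √(-167 - 214*1/134)) = 1/(52539 + √(-167 - 107/67)) = 1/(52539 + √(-11296/67)) = 1/(52539 + 4*I*√47302/67)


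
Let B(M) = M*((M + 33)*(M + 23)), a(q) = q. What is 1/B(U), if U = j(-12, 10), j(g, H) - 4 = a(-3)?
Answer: 1/816 ≈ 0.0012255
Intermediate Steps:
j(g, H) = 1 (j(g, H) = 4 - 3 = 1)
U = 1
B(M) = M*(23 + M)*(33 + M) (B(M) = M*((33 + M)*(23 + M)) = M*((23 + M)*(33 + M)) = M*(23 + M)*(33 + M))
1/B(U) = 1/(1*(759 + 1² + 56*1)) = 1/(1*(759 + 1 + 56)) = 1/(1*816) = 1/816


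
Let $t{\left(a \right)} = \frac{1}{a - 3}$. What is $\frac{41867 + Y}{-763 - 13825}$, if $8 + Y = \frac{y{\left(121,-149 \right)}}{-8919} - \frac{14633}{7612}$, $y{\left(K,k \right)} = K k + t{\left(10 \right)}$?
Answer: $- \frac{19893118060099}{6932801061648} \approx -2.8694$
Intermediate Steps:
$t{\left(a \right)} = \frac{1}{-3 + a}$
$y{\left(K,k \right)} = \frac{1}{7} + K k$ ($y{\left(K,k \right)} = K k + \frac{1}{-3 + 10} = K k + \frac{1}{7} = \frac{1}{7} + K k$)
$Y = - \frac{3754852433}{475239996}$ ($Y = -8 - \left(\frac{14633}{7612} - \frac{\frac{1}{7} + 121 \left(-149\right)}{-8919}\right) = -8 - \left(\frac{14633}{7612} - \left(\frac{1}{7} - 18029\right) \left(- \frac{1}{8919}\right)\right) = -8 - - \frac{47067535}{475239996} = -8 + \left(\frac{126202}{62433} - \frac{14633}{7612}\right) = -8 + \frac{47067535}{475239996} = - \frac{3754852433}{475239996} \approx -7.901$)
$\frac{41867 + Y}{-763 - 13825} = \frac{41867 - \frac{3754852433}{475239996}}{-763 - 13825} = \frac{19893118060099}{475239996 \left(-14588\right)} = \frac{19893118060099}{475239996} \left(- \frac{1}{14588}\right) = - \frac{19893118060099}{6932801061648}$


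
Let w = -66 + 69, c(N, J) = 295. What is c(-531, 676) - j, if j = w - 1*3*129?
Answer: 679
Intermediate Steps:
w = 3
j = -384 (j = 3 - 1*3*129 = 3 - 3*129 = 3 - 387 = -384)
c(-531, 676) - j = 295 - 1*(-384) = 295 + 384 = 679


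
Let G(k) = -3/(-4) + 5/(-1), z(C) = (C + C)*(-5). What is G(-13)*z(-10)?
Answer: -425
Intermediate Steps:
z(C) = -10*C (z(C) = (2*C)*(-5) = -10*C)
G(k) = -17/4 (G(k) = -3*(-¼) + 5*(-1) = ¾ - 5 = -17/4)
G(-13)*z(-10) = -(-85)*(-10)/2 = -17/4*100 = -425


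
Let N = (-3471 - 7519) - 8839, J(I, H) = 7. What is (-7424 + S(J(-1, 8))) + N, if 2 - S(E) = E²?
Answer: -27300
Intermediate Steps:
S(E) = 2 - E²
N = -19829 (N = -10990 - 8839 = -19829)
(-7424 + S(J(-1, 8))) + N = (-7424 + (2 - 1*7²)) - 19829 = (-7424 + (2 - 1*49)) - 19829 = (-7424 + (2 - 49)) - 19829 = (-7424 - 47) - 19829 = -7471 - 19829 = -27300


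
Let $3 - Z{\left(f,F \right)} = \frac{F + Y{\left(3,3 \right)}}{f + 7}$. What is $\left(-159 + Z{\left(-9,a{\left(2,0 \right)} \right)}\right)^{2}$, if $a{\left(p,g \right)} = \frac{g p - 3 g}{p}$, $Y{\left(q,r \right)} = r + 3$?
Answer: $23409$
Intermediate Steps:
$Y{\left(q,r \right)} = 3 + r$
$a{\left(p,g \right)} = \frac{- 3 g + g p}{p}$
$Z{\left(f,F \right)} = 3 - \frac{6 + F}{7 + f}$ ($Z{\left(f,F \right)} = 3 - \frac{F + \left(3 + 3\right)}{f + 7} = 3 - \frac{F + 6}{7 + f} = 3 - \frac{6 + F}{7 + f}$)
$\left(-159 + Z{\left(-9,a{\left(2,0 \right)} \right)}\right)^{2} = \left(-159 + \frac{15 - \frac{0 \left(-3 + 2\right)}{2} + 3 \left(-9\right)}{7 - 9}\right)^{2} = \left(-159 + \frac{15 - 0 \cdot \frac{1}{2} \left(-1\right) - 27}{-2}\right)^{2} = \left(-159 - \frac{15 - 0 - 27}{2}\right)^{2} = \left(-159 - \frac{15 + 0 - 27}{2}\right)^{2} = \left(-159 - -6\right)^{2} = \left(-159 + 6\right)^{2} = \left(-153\right)^{2} = 23409$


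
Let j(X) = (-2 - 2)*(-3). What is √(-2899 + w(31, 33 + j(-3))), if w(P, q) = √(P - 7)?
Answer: √(-2899 + 2*√6) ≈ 53.797*I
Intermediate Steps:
j(X) = 12 (j(X) = -4*(-3) = 12)
w(P, q) = √(-7 + P)
√(-2899 + w(31, 33 + j(-3))) = √(-2899 + √(-7 + 31)) = √(-2899 + √24) = √(-2899 + 2*√6)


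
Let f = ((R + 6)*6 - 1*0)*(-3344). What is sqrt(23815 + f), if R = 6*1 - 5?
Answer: I*sqrt(116633) ≈ 341.52*I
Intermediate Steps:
R = 1 (R = 6 - 5 = 1)
f = -140448 (f = ((1 + 6)*6 - 1*0)*(-3344) = (7*6 + 0)*(-3344) = (42 + 0)*(-3344) = 42*(-3344) = -140448)
sqrt(23815 + f) = sqrt(23815 - 140448) = sqrt(-116633) = I*sqrt(116633)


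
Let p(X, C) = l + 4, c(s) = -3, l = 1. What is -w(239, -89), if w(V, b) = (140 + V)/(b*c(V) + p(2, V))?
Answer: -379/272 ≈ -1.3934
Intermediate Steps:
p(X, C) = 5 (p(X, C) = 1 + 4 = 5)
w(V, b) = (140 + V)/(5 - 3*b) (w(V, b) = (140 + V)/(b*(-3) + 5) = (140 + V)/(-3*b + 5) = (140 + V)/(5 - 3*b))
-w(239, -89) = -(140 + 239)/(5 - 3*(-89)) = -379/(5 + 267) = -379/272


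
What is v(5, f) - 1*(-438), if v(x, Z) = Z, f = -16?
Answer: 422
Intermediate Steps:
v(5, f) - 1*(-438) = -16 - 1*(-438) = -16 + 438 = 422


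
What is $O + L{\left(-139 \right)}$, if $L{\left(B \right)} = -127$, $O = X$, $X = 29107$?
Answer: $28980$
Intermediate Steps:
$O = 29107$
$O + L{\left(-139 \right)} = 29107 - 127 = 28980$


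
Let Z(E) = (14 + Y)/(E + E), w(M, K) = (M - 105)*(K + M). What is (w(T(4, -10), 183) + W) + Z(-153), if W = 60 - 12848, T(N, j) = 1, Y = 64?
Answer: -1628137/51 ≈ -31924.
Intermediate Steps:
w(M, K) = (-105 + M)*(K + M)
Z(E) = 39/E (Z(E) = (14 + 64)/(E + E) = 78/((2*E)) = 78*(1/(2*E)) = 39/E)
W = -12788
(w(T(4, -10), 183) + W) + Z(-153) = ((1² - 105*183 - 105*1 + 183*1) - 12788) + 39/(-153) = ((1 - 19215 - 105 + 183) - 12788) + 39*(-1/153) = (-19136 - 12788) - 13/51 = -31924 - 13/51 = -1628137/51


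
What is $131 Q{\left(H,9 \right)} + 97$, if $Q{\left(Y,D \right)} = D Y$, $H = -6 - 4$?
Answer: $-11693$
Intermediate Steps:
$H = -10$
$131 Q{\left(H,9 \right)} + 97 = 131 \cdot 9 \left(-10\right) + 97 = 131 \left(-90\right) + 97 = -11790 + 97 = -11693$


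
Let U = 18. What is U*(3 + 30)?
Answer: 594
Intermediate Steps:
U*(3 + 30) = 18*(3 + 30) = 18*33 = 594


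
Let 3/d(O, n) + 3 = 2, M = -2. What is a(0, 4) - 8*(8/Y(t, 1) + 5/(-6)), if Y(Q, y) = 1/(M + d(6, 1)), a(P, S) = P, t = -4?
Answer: 980/3 ≈ 326.67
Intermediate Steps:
d(O, n) = -3 (d(O, n) = 3/(-3 + 2) = 3/(-1) = 3*(-1) = -3)
Y(Q, y) = -⅕ (Y(Q, y) = 1/(-2 - 3) = 1/(-5) = -⅕)
a(0, 4) - 8*(8/Y(t, 1) + 5/(-6)) = 0 - 8*(8/(-⅕) + 5/(-6)) = 0 - 8*(8*(-5) + 5*(-⅙)) = 0 - 8*(-40 - ⅚) = 0 - 8*(-245/6) = 0 + 980/3 = 980/3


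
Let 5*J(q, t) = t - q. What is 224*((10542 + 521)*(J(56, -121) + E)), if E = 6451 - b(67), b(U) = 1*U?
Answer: 78662709216/5 ≈ 1.5733e+10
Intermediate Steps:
b(U) = U
E = 6384 (E = 6451 - 1*67 = 6451 - 67 = 6384)
J(q, t) = -q/5 + t/5 (J(q, t) = (t - q)/5 = -q/5 + t/5)
224*((10542 + 521)*(J(56, -121) + E)) = 224*((10542 + 521)*((-⅕*56 + (⅕)*(-121)) + 6384)) = 224*(11063*((-56/5 - 121/5) + 6384)) = 224*(11063*(-177/5 + 6384)) = 224*(11063*(31743/5)) = 224*(351172809/5) = 78662709216/5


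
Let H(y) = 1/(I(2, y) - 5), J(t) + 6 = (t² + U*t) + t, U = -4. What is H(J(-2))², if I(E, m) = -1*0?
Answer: 1/25 ≈ 0.040000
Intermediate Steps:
I(E, m) = 0
J(t) = -6 + t² - 3*t (J(t) = -6 + ((t² - 4*t) + t) = -6 + (t² - 3*t) = -6 + t² - 3*t)
H(y) = -⅕ (H(y) = 1/(0 - 5) = 1/(-5) = -⅕)
H(J(-2))² = (-⅕)² = 1/25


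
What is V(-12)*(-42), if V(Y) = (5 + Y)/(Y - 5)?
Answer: -294/17 ≈ -17.294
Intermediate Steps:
V(Y) = (5 + Y)/(-5 + Y)
V(-12)*(-42) = ((5 - 12)/(-5 - 12))*(-42) = (-7/(-17))*(-42) = -1/17*(-7)*(-42) = (7/17)*(-42) = -294/17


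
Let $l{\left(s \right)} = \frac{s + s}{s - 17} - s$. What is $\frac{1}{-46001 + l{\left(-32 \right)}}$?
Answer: $- \frac{49}{2252417} \approx -2.1754 \cdot 10^{-5}$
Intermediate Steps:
$l{\left(s \right)} = - s + \frac{2 s}{-17 + s}$ ($l{\left(s \right)} = \frac{2 s}{-17 + s} - s = - s + \frac{2 s}{-17 + s}$)
$\frac{1}{-46001 + l{\left(-32 \right)}} = \frac{1}{-46001 - \frac{32 \left(19 - -32\right)}{-17 - 32}} = \frac{1}{-46001 - \frac{32 \left(19 + 32\right)}{-49}} = \frac{1}{-46001 - \left(- \frac{32}{49}\right) 51} = \frac{1}{-46001 + \frac{1632}{49}} = \frac{1}{- \frac{2252417}{49}} = - \frac{49}{2252417}$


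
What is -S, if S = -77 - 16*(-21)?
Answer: -259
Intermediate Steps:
S = 259 (S = -77 + 336 = 259)
-S = -1*259 = -259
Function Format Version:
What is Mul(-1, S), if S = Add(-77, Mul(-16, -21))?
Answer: -259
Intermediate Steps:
S = 259 (S = Add(-77, 336) = 259)
Mul(-1, S) = Mul(-1, 259) = -259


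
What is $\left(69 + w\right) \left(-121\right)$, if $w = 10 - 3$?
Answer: $-9196$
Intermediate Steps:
$w = 7$ ($w = 10 - 3 = 7$)
$\left(69 + w\right) \left(-121\right) = \left(69 + 7\right) \left(-121\right) = 76 \left(-121\right) = -9196$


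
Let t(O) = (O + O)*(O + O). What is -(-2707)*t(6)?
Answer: 389808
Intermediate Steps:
t(O) = 4*O² (t(O) = (2*O)*(2*O) = 4*O²)
-(-2707)*t(6) = -(-2707)*4*6² = -(-2707)*4*36 = -(-2707)*144 = -2707*(-144) = 389808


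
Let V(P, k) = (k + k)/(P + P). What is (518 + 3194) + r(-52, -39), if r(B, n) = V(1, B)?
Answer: 3660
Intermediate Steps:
V(P, k) = k/P (V(P, k) = (2*k)/((2*P)) = (2*k)*(1/(2*P)) = k/P)
r(B, n) = B (r(B, n) = B/1 = B*1 = B)
(518 + 3194) + r(-52, -39) = (518 + 3194) - 52 = 3712 - 52 = 3660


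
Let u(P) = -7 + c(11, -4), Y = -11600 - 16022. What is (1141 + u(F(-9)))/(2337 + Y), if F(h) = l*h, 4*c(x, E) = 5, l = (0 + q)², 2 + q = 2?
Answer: -4541/101140 ≈ -0.044898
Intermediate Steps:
q = 0 (q = -2 + 2 = 0)
Y = -27622
l = 0 (l = (0 + 0)² = 0² = 0)
c(x, E) = 5/4 (c(x, E) = (¼)*5 = 5/4)
F(h) = 0 (F(h) = 0*h = 0)
u(P) = -23/4 (u(P) = -7 + 5/4 = -23/4)
(1141 + u(F(-9)))/(2337 + Y) = (1141 - 23/4)/(2337 - 27622) = (4541/4)/(-25285) = (4541/4)*(-1/25285) = -4541/101140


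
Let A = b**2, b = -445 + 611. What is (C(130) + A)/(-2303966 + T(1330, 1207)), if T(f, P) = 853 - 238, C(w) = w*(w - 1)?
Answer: -44326/2303351 ≈ -0.019244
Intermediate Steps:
C(w) = w*(-1 + w)
T(f, P) = 615
b = 166
A = 27556 (A = 166**2 = 27556)
(C(130) + A)/(-2303966 + T(1330, 1207)) = (130*(-1 + 130) + 27556)/(-2303966 + 615) = (130*129 + 27556)/(-2303351) = (16770 + 27556)*(-1/2303351) = 44326*(-1/2303351) = -44326/2303351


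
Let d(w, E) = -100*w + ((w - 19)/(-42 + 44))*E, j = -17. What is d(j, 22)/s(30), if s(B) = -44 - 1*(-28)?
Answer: -163/2 ≈ -81.500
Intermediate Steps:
d(w, E) = -100*w + E*(-19/2 + w/2) (d(w, E) = -100*w + ((-19 + w)/2)*E = -100*w + ((-19 + w)*(½))*E = -100*w + (-19/2 + w/2)*E = -100*w + E*(-19/2 + w/2))
s(B) = -16 (s(B) = -44 + 28 = -16)
d(j, 22)/s(30) = (-100*(-17) - 19/2*22 + (½)*22*(-17))/(-16) = (1700 - 209 - 187)*(-1/16) = 1304*(-1/16) = -163/2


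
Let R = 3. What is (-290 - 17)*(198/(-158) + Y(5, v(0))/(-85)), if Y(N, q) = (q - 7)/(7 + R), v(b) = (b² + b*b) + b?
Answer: 25664279/67150 ≈ 382.19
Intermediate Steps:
v(b) = b + 2*b² (v(b) = (b² + b²) + b = 2*b² + b = b + 2*b²)
Y(N, q) = -7/10 + q/10 (Y(N, q) = (q - 7)/(7 + 3) = (-7 + q)/10 = (-7 + q)*(⅒) = -7/10 + q/10)
(-290 - 17)*(198/(-158) + Y(5, v(0))/(-85)) = (-290 - 17)*(198/(-158) + (-7/10 + (0*(1 + 2*0))/10)/(-85)) = -307*(198*(-1/158) + (-7/10 + (0*(1 + 0))/10)*(-1/85)) = -307*(-99/79 + (-7/10 + (0*1)/10)*(-1/85)) = -307*(-99/79 + (-7/10 + (⅒)*0)*(-1/85)) = -307*(-99/79 + (-7/10 + 0)*(-1/85)) = -307*(-99/79 - 7/10*(-1/85)) = -307*(-99/79 + 7/850) = -307*(-83597/67150) = 25664279/67150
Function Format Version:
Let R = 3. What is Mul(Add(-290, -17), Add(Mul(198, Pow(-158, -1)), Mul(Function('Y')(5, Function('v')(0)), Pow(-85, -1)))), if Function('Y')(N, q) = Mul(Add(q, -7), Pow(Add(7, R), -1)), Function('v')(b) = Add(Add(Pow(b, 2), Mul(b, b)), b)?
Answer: Rational(25664279, 67150) ≈ 382.19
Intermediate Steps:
Function('v')(b) = Add(b, Mul(2, Pow(b, 2))) (Function('v')(b) = Add(Add(Pow(b, 2), Pow(b, 2)), b) = Add(Mul(2, Pow(b, 2)), b) = Add(b, Mul(2, Pow(b, 2))))
Function('Y')(N, q) = Add(Rational(-7, 10), Mul(Rational(1, 10), q)) (Function('Y')(N, q) = Mul(Add(q, -7), Pow(Add(7, 3), -1)) = Mul(Add(-7, q), Pow(10, -1)) = Mul(Add(-7, q), Rational(1, 10)) = Add(Rational(-7, 10), Mul(Rational(1, 10), q)))
Mul(Add(-290, -17), Add(Mul(198, Pow(-158, -1)), Mul(Function('Y')(5, Function('v')(0)), Pow(-85, -1)))) = Mul(Add(-290, -17), Add(Mul(198, Pow(-158, -1)), Mul(Add(Rational(-7, 10), Mul(Rational(1, 10), Mul(0, Add(1, Mul(2, 0))))), Pow(-85, -1)))) = Mul(-307, Add(Mul(198, Rational(-1, 158)), Mul(Add(Rational(-7, 10), Mul(Rational(1, 10), Mul(0, Add(1, 0)))), Rational(-1, 85)))) = Mul(-307, Add(Rational(-99, 79), Mul(Add(Rational(-7, 10), Mul(Rational(1, 10), Mul(0, 1))), Rational(-1, 85)))) = Mul(-307, Add(Rational(-99, 79), Mul(Add(Rational(-7, 10), Mul(Rational(1, 10), 0)), Rational(-1, 85)))) = Mul(-307, Add(Rational(-99, 79), Mul(Add(Rational(-7, 10), 0), Rational(-1, 85)))) = Mul(-307, Add(Rational(-99, 79), Mul(Rational(-7, 10), Rational(-1, 85)))) = Mul(-307, Add(Rational(-99, 79), Rational(7, 850))) = Mul(-307, Rational(-83597, 67150)) = Rational(25664279, 67150)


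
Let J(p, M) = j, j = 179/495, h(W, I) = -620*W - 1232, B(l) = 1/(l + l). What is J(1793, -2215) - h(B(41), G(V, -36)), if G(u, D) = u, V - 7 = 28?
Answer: 25164229/20295 ≈ 1239.9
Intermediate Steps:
V = 35 (V = 7 + 28 = 35)
B(l) = 1/(2*l)
h(W, I) = -1232 - 620*W
j = 179/495 (j = 179*(1/495) = 179/495 ≈ 0.36162)
J(p, M) = 179/495
J(1793, -2215) - h(B(41), G(V, -36)) = 179/495 - (-1232 - 310/41) = 179/495 - 1*(-50822/41) = 179/495 + 50822/41 = 25164229/20295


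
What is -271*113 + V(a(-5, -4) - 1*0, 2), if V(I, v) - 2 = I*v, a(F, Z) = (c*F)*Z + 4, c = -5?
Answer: -30813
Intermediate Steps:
a(F, Z) = 4 - 5*F*Z (a(F, Z) = (-5*F)*Z + 4 = -5*F*Z + 4 = 4 - 5*F*Z)
V(I, v) = 2 + I*v
-271*113 + V(a(-5, -4) - 1*0, 2) = -271*113 + (2 + ((4 - 5*(-5)*(-4)) - 1*0)*2) = -30623 + (2 + ((4 - 100) + 0)*2) = -30623 + (2 + (-96 + 0)*2) = -30623 + (2 - 96*2) = -30623 + (2 - 192) = -30623 - 190 = -30813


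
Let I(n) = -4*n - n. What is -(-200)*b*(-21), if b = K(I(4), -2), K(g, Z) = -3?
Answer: 12600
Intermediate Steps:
I(n) = -5*n
b = -3
-(-200)*b*(-21) = -(-200)*(-3)*(-21) = -50*12*(-21) = -600*(-21) = 12600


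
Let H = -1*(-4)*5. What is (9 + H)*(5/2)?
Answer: 145/2 ≈ 72.500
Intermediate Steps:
H = 20 (H = 4*5 = 20)
(9 + H)*(5/2) = (9 + 20)*(5/2) = 29*(5*(½)) = 29*(5/2) = 145/2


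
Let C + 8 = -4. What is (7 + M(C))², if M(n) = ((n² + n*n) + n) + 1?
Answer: 80656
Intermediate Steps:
C = -12 (C = -8 - 4 = -12)
M(n) = 1 + n + 2*n² (M(n) = ((n² + n²) + n) + 1 = (2*n² + n) + 1 = (n + 2*n²) + 1 = 1 + n + 2*n²)
(7 + M(C))² = (7 + (1 - 12 + 2*(-12)²))² = (7 + (1 - 12 + 2*144))² = (7 + (1 - 12 + 288))² = (7 + 277)² = 284² = 80656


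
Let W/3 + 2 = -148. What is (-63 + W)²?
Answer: 263169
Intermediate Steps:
W = -450 (W = -6 + 3*(-148) = -6 - 444 = -450)
(-63 + W)² = (-63 - 450)² = (-513)² = 263169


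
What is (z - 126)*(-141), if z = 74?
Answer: 7332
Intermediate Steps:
(z - 126)*(-141) = (74 - 126)*(-141) = -52*(-141) = 7332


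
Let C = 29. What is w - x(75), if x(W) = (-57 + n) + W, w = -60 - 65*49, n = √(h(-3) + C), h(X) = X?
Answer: -3263 - √26 ≈ -3268.1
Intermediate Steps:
n = √26 (n = √(-3 + 29) = √26 ≈ 5.0990)
w = -3245 (w = -60 - 3185 = -3245)
x(W) = -57 + W + √26 (x(W) = (-57 + √26) + W = -57 + W + √26)
w - x(75) = -3245 - (-57 + 75 + √26) = -3245 - (18 + √26) = -3245 + (-18 - √26) = -3263 - √26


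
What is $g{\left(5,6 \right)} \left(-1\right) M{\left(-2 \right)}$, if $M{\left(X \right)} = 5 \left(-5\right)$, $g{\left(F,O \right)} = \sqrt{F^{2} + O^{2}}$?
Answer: $25 \sqrt{61} \approx 195.26$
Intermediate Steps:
$M{\left(X \right)} = -25$
$g{\left(5,6 \right)} \left(-1\right) M{\left(-2 \right)} = \sqrt{5^{2} + 6^{2}} \left(-1\right) \left(-25\right) = \sqrt{25 + 36} \left(-1\right) \left(-25\right) = \sqrt{61} \left(-1\right) \left(-25\right) = - \sqrt{61} \left(-25\right) = 25 \sqrt{61}$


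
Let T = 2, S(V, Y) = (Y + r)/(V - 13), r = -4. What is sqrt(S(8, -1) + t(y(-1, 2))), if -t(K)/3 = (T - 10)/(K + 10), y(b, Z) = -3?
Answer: sqrt(217)/7 ≈ 2.1044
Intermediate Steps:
S(V, Y) = (-4 + Y)/(-13 + V) (S(V, Y) = (Y - 4)/(V - 13) = (-4 + Y)/(-13 + V))
t(K) = 24/(10 + K) (t(K) = -3*(2 - 10)/(K + 10) = -(-24)/(10 + K) = 24/(10 + K))
sqrt(S(8, -1) + t(y(-1, 2))) = sqrt((-4 - 1)/(-13 + 8) + 24/(10 - 3)) = sqrt(-5/(-5) + 24/7) = sqrt(-1/5*(-5) + 24*(1/7)) = sqrt(1 + 24/7) = sqrt(31/7) = sqrt(217)/7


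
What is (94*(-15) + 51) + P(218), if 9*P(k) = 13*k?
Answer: -9397/9 ≈ -1044.1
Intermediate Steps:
P(k) = 13*k/9 (P(k) = (13*k)/9 = 13*k/9)
(94*(-15) + 51) + P(218) = (94*(-15) + 51) + (13/9)*218 = (-1410 + 51) + 2834/9 = -1359 + 2834/9 = -9397/9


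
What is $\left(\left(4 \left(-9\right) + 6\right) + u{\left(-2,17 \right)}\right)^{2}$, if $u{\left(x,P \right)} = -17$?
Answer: $2209$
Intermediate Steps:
$\left(\left(4 \left(-9\right) + 6\right) + u{\left(-2,17 \right)}\right)^{2} = \left(\left(4 \left(-9\right) + 6\right) - 17\right)^{2} = \left(\left(-36 + 6\right) - 17\right)^{2} = \left(-30 - 17\right)^{2} = \left(-47\right)^{2} = 2209$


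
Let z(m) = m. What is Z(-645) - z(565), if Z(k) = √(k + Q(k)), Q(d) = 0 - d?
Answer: -565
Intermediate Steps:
Q(d) = -d
Z(k) = 0 (Z(k) = √(k - k) = √0 = 0)
Z(-645) - z(565) = 0 - 1*565 = 0 - 565 = -565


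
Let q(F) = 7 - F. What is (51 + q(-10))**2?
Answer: 4624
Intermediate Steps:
(51 + q(-10))**2 = (51 + (7 - 1*(-10)))**2 = (51 + (7 + 10))**2 = (51 + 17)**2 = 68**2 = 4624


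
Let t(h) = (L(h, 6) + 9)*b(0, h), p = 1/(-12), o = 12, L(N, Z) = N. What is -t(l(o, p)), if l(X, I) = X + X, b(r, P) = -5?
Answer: 165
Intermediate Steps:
p = -1/12 ≈ -0.083333
l(X, I) = 2*X
t(h) = -45 - 5*h (t(h) = (h + 9)*(-5) = (9 + h)*(-5) = -45 - 5*h)
-t(l(o, p)) = -(-45 - 10*12) = -(-45 - 5*24) = -(-45 - 120) = -1*(-165) = 165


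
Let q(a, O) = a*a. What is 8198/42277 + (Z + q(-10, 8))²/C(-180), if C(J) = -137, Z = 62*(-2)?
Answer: -23228426/5791949 ≈ -4.0105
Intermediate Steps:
q(a, O) = a²
Z = -124
8198/42277 + (Z + q(-10, 8))²/C(-180) = 8198/42277 + (-124 + (-10)²)²/(-137) = 8198*(1/42277) + (-124 + 100)²*(-1/137) = 8198/42277 + (-24)²*(-1/137) = 8198/42277 + 576*(-1/137) = 8198/42277 - 576/137 = -23228426/5791949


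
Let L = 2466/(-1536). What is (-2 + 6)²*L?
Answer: -411/16 ≈ -25.688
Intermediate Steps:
L = -411/256 (L = 2466*(-1/1536) = -411/256 ≈ -1.6055)
(-2 + 6)²*L = (-2 + 6)²*(-411/256) = 4²*(-411/256) = 16*(-411/256) = -411/16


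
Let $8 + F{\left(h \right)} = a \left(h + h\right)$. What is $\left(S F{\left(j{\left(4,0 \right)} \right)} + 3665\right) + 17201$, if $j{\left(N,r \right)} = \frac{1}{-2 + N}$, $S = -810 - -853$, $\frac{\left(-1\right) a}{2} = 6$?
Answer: $20006$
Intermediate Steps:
$a = -12$ ($a = \left(-2\right) 6 = -12$)
$S = 43$ ($S = -810 + 853 = 43$)
$F{\left(h \right)} = -8 - 24 h$ ($F{\left(h \right)} = -8 - 12 \left(h + h\right) = -8 - 12 \cdot 2 h = -8 - 24 h$)
$\left(S F{\left(j{\left(4,0 \right)} \right)} + 3665\right) + 17201 = \left(43 \left(-8 - \frac{24}{-2 + 4}\right) + 3665\right) + 17201 = \left(43 \left(-8 - \frac{24}{2}\right) + 3665\right) + 17201 = \left(43 \left(-8 - 12\right) + 3665\right) + 17201 = \left(43 \left(-20\right) + 3665\right) + 17201 = \left(-860 + 3665\right) + 17201 = 2805 + 17201 = 20006$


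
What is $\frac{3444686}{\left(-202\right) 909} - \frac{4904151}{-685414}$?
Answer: $- \frac{730272805843}{62927173926} \approx -11.605$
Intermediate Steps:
$\frac{3444686}{\left(-202\right) 909} - \frac{4904151}{-685414} = \frac{3444686}{-183618} - - \frac{4904151}{685414} = 3444686 \left(- \frac{1}{183618}\right) + \frac{4904151}{685414} = - \frac{1722343}{91809} + \frac{4904151}{685414} = - \frac{730272805843}{62927173926}$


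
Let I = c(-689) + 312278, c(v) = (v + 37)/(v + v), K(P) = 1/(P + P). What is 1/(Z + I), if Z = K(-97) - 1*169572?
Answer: 133666/19075002751 ≈ 7.0074e-6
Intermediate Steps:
K(P) = 1/(2*P)
c(v) = (37 + v)/(2*v) (c(v) = (37 + v)/((2*v)) = (37 + v)*(1/(2*v)) = (37 + v)/(2*v))
I = 215159868/689 (I = (½)*(37 - 689)/(-689) + 312278 = (½)*(-1/689)*(-652) + 312278 = 326/689 + 312278 = 215159868/689 ≈ 3.1228e+5)
Z = -32896969/194 (Z = (½)/(-97) - 1*169572 = (½)*(-1/97) - 169572 = -1/194 - 169572 = -32896969/194 ≈ -1.6957e+5)
1/(Z + I) = 1/(-32896969/194 + 215159868/689) = 1/(19075002751/133666) = 133666/19075002751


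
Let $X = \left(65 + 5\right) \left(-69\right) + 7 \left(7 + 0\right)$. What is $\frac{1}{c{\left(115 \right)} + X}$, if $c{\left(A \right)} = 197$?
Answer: $- \frac{1}{4584} \approx -0.00021815$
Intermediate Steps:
$X = -4781$ ($X = 70 \left(-69\right) + 7 \cdot 7 = -4830 + 49 = -4781$)
$\frac{1}{c{\left(115 \right)} + X} = \frac{1}{197 - 4781} = \frac{1}{-4584} = - \frac{1}{4584}$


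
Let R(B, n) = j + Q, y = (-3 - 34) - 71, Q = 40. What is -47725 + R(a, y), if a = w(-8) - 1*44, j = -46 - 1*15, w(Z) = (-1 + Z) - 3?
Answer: -47746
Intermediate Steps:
w(Z) = -4 + Z
j = -61 (j = -46 - 15 = -61)
y = -108 (y = -37 - 71 = -108)
a = -56 (a = (-4 - 8) - 1*44 = -12 - 44 = -56)
R(B, n) = -21 (R(B, n) = -61 + 40 = -21)
-47725 + R(a, y) = -47725 - 21 = -47746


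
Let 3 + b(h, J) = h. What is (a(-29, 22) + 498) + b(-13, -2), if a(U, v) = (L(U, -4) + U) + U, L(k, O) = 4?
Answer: 428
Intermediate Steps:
b(h, J) = -3 + h
a(U, v) = 4 + 2*U (a(U, v) = (4 + U) + U = 4 + 2*U)
(a(-29, 22) + 498) + b(-13, -2) = ((4 + 2*(-29)) + 498) + (-3 - 13) = ((4 - 58) + 498) - 16 = (-54 + 498) - 16 = 444 - 16 = 428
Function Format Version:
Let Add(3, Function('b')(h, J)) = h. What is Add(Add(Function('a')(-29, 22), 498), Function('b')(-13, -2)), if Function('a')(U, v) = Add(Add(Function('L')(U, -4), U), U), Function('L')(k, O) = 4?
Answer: 428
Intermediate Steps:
Function('b')(h, J) = Add(-3, h)
Function('a')(U, v) = Add(4, Mul(2, U)) (Function('a')(U, v) = Add(Add(4, U), U) = Add(4, Mul(2, U)))
Add(Add(Function('a')(-29, 22), 498), Function('b')(-13, -2)) = Add(Add(Add(4, Mul(2, -29)), 498), Add(-3, -13)) = Add(Add(Add(4, -58), 498), -16) = Add(Add(-54, 498), -16) = Add(444, -16) = 428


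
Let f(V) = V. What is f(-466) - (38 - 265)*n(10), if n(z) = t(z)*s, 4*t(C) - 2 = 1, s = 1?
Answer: -1183/4 ≈ -295.75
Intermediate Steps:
t(C) = ¾ (t(C) = ½ + (¼)*1 = ½ + ¼ = ¾)
n(z) = ¾ (n(z) = (¾)*1 = ¾)
f(-466) - (38 - 265)*n(10) = -466 - (38 - 265)*3/4 = -466 - (-227)*3/4 = -466 - 1*(-681/4) = -466 + 681/4 = -1183/4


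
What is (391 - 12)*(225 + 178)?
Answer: 152737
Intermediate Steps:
(391 - 12)*(225 + 178) = 379*403 = 152737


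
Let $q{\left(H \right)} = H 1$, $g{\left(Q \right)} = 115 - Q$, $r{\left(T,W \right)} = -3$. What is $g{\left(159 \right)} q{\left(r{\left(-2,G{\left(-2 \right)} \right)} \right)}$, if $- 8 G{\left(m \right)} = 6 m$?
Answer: $132$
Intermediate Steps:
$G{\left(m \right)} = - \frac{3 m}{4}$ ($G{\left(m \right)} = - \frac{6 m}{8} = - \frac{3 m}{4}$)
$q{\left(H \right)} = H$
$g{\left(159 \right)} q{\left(r{\left(-2,G{\left(-2 \right)} \right)} \right)} = \left(115 - 159\right) \left(-3\right) = \left(-44\right) \left(-3\right) = 132$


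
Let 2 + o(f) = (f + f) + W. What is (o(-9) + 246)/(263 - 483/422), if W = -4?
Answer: 93684/110503 ≈ 0.84780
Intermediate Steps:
o(f) = -6 + 2*f (o(f) = -2 + ((f + f) - 4) = -2 + (2*f - 4) = -2 + (-4 + 2*f) = -6 + 2*f)
(o(-9) + 246)/(263 - 483/422) = ((-6 + 2*(-9)) + 246)/(263 - 483/422) = ((-6 - 18) + 246)/(263 - 483*1/422) = (-24 + 246)/(263 - 483/422) = 222/(110503/422) = 222*(422/110503) = 93684/110503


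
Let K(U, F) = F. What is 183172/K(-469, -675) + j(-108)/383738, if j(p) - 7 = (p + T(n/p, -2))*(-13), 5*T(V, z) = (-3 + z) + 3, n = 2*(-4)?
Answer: -70289101001/259023150 ≈ -271.36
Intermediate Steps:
n = -8
T(V, z) = z/5 (T(V, z) = ((-3 + z) + 3)/5 = z/5)
j(p) = 61/5 - 13*p (j(p) = 7 + (p + (⅕)*(-2))*(-13) = 7 + (p - ⅖)*(-13) = 7 + (-⅖ + p)*(-13) = 7 + (26/5 - 13*p) = 61/5 - 13*p)
183172/K(-469, -675) + j(-108)/383738 = 183172/(-675) + (61/5 - 13*(-108))/383738 = 183172*(-1/675) + (61/5 + 1404)*(1/383738) = -183172/675 + (7081/5)*(1/383738) = -183172/675 + 7081/1918690 = -70289101001/259023150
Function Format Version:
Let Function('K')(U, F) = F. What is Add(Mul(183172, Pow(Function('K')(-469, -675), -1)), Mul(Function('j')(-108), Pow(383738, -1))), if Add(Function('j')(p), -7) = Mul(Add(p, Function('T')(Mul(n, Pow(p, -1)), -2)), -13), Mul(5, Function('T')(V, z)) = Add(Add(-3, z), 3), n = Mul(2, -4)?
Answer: Rational(-70289101001, 259023150) ≈ -271.36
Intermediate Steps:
n = -8
Function('T')(V, z) = Mul(Rational(1, 5), z) (Function('T')(V, z) = Mul(Rational(1, 5), Add(Add(-3, z), 3)) = Mul(Rational(1, 5), z))
Function('j')(p) = Add(Rational(61, 5), Mul(-13, p)) (Function('j')(p) = Add(7, Mul(Add(p, Mul(Rational(1, 5), -2)), -13)) = Add(7, Mul(Add(p, Rational(-2, 5)), -13)) = Add(7, Mul(Add(Rational(-2, 5), p), -13)) = Add(7, Add(Rational(26, 5), Mul(-13, p))) = Add(Rational(61, 5), Mul(-13, p)))
Add(Mul(183172, Pow(Function('K')(-469, -675), -1)), Mul(Function('j')(-108), Pow(383738, -1))) = Add(Mul(183172, Pow(-675, -1)), Mul(Add(Rational(61, 5), Mul(-13, -108)), Pow(383738, -1))) = Add(Mul(183172, Rational(-1, 675)), Mul(Add(Rational(61, 5), 1404), Rational(1, 383738))) = Add(Rational(-183172, 675), Mul(Rational(7081, 5), Rational(1, 383738))) = Add(Rational(-183172, 675), Rational(7081, 1918690)) = Rational(-70289101001, 259023150)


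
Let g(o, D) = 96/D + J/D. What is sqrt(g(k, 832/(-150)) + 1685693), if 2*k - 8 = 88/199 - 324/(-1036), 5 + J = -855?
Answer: sqrt(4558486322)/52 ≈ 1298.4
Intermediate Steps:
J = -860 (J = -5 - 855 = -860)
k = 451239/103082 (k = 4 + (88/199 - 324/(-1036))/2 = 4 + (88*(1/199) - 324*(-1/1036))/2 = 4 + (88/199 + 81/259)/2 = 4 + (1/2)*(38911/51541) = 4 + 38911/103082 = 451239/103082 ≈ 4.3775)
g(o, D) = -764/D (g(o, D) = 96/D - 860/D = -764/D)
sqrt(g(k, 832/(-150)) + 1685693) = sqrt(-764/(832/(-150)) + 1685693) = sqrt(-764/(832*(-1/150)) + 1685693) = sqrt(-764/(-416/75) + 1685693) = sqrt(-764*(-75/416) + 1685693) = sqrt(14325/104 + 1685693) = sqrt(175326397/104) = sqrt(4558486322)/52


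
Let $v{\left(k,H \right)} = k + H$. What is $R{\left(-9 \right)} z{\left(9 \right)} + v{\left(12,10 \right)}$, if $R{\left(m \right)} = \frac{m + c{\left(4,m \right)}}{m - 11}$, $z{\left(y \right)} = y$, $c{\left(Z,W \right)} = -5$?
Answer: $\frac{283}{10} \approx 28.3$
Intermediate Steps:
$v{\left(k,H \right)} = H + k$
$R{\left(m \right)} = \frac{-5 + m}{-11 + m}$ ($R{\left(m \right)} = \frac{m - 5}{m - 11} = \frac{-5 + m}{-11 + m}$)
$R{\left(-9 \right)} z{\left(9 \right)} + v{\left(12,10 \right)} = \frac{-5 - 9}{-11 - 9} \cdot 9 + \left(10 + 12\right) = \frac{1}{-20} \left(-14\right) 9 + 22 = \left(- \frac{1}{20}\right) \left(-14\right) 9 + 22 = \frac{7}{10} \cdot 9 + 22 = \frac{63}{10} + 22 = \frac{283}{10}$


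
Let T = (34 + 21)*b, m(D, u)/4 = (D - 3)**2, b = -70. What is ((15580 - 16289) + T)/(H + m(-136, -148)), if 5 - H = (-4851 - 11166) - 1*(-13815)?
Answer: -4559/79491 ≈ -0.057352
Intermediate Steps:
m(D, u) = 4*(-3 + D)**2 (m(D, u) = 4*(D - 3)**2 = 4*(-3 + D)**2)
T = -3850 (T = (34 + 21)*(-70) = 55*(-70) = -3850)
H = 2207 (H = 5 - ((-4851 - 11166) - 1*(-13815)) = 5 - (-16017 + 13815) = 5 - 1*(-2202) = 5 + 2202 = 2207)
((15580 - 16289) + T)/(H + m(-136, -148)) = ((15580 - 16289) - 3850)/(2207 + 4*(-3 - 136)**2) = (-709 - 3850)/(2207 + 4*(-139)**2) = -4559/(2207 + 4*19321) = -4559/(2207 + 77284) = -4559/79491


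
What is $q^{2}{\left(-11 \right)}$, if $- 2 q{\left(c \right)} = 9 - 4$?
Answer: $\frac{25}{4} \approx 6.25$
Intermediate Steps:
$q{\left(c \right)} = - \frac{5}{2}$ ($q{\left(c \right)} = - \frac{9 - 4}{2} = \left(- \frac{1}{2}\right) 5 = - \frac{5}{2}$)
$q^{2}{\left(-11 \right)} = \left(- \frac{5}{2}\right)^{2} = \frac{25}{4}$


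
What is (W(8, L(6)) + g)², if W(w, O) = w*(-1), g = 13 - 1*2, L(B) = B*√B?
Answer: 9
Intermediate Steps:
L(B) = B^(3/2)
g = 11 (g = 13 - 2 = 11)
W(w, O) = -w
(W(8, L(6)) + g)² = (-1*8 + 11)² = (-8 + 11)² = 3² = 9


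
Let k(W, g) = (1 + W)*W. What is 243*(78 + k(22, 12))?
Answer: 141912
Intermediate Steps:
k(W, g) = W*(1 + W)
243*(78 + k(22, 12)) = 243*(78 + 22*(1 + 22)) = 243*(78 + 22*23) = 243*(78 + 506) = 243*584 = 141912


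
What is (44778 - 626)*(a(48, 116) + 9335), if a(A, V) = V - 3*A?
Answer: 410922664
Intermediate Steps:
a(A, V) = V - 3*A
(44778 - 626)*(a(48, 116) + 9335) = (44778 - 626)*((116 - 3*48) + 9335) = 44152*((116 - 144) + 9335) = 44152*(-28 + 9335) = 44152*9307 = 410922664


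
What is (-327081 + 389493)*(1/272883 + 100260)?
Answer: 569181828283124/90961 ≈ 6.2574e+9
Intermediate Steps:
(-327081 + 389493)*(1/272883 + 100260) = 62412*(1/272883 + 100260) = 62412*(27359249581/272883) = 569181828283124/90961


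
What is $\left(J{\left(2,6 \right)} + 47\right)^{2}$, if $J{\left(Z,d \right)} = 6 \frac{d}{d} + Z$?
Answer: $3025$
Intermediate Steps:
$J{\left(Z,d \right)} = 6 + Z$ ($J{\left(Z,d \right)} = 6 \cdot 1 + Z = 6 + Z$)
$\left(J{\left(2,6 \right)} + 47\right)^{2} = \left(\left(6 + 2\right) + 47\right)^{2} = \left(8 + 47\right)^{2} = 55^{2} = 3025$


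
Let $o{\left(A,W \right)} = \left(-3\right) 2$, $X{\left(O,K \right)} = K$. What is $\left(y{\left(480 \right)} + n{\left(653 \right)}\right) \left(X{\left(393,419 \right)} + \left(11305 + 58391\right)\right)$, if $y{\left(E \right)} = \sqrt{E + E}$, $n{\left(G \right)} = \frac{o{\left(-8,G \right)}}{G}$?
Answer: $- \frac{420690}{653} + 560920 \sqrt{15} \approx 2.1718 \cdot 10^{6}$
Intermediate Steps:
$o{\left(A,W \right)} = -6$
$n{\left(G \right)} = - \frac{6}{G}$
$y{\left(E \right)} = \sqrt{2} \sqrt{E}$ ($y{\left(E \right)} = \sqrt{2 E} = \sqrt{2} \sqrt{E}$)
$\left(y{\left(480 \right)} + n{\left(653 \right)}\right) \left(X{\left(393,419 \right)} + \left(11305 + 58391\right)\right) = \left(\sqrt{2} \sqrt{480} - \frac{6}{653}\right) \left(419 + \left(11305 + 58391\right)\right) = \left(\sqrt{2} \cdot 4 \sqrt{30} - \frac{6}{653}\right) \left(419 + 69696\right) = \left(8 \sqrt{15} - \frac{6}{653}\right) 70115 = \left(- \frac{6}{653} + 8 \sqrt{15}\right) 70115 = - \frac{420690}{653} + 560920 \sqrt{15}$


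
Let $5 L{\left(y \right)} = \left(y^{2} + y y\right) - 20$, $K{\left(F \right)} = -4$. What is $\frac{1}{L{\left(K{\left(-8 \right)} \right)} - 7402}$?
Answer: $- \frac{5}{36998} \approx -0.00013514$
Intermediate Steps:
$L{\left(y \right)} = -4 + \frac{2 y^{2}}{5}$ ($L{\left(y \right)} = \frac{\left(y^{2} + y y\right) - 20}{5} = \frac{\left(y^{2} + y^{2}\right) - 20}{5} = \frac{2 y^{2} - 20}{5} = \frac{-20 + 2 y^{2}}{5} = -4 + \frac{2 y^{2}}{5}$)
$\frac{1}{L{\left(K{\left(-8 \right)} \right)} - 7402} = \frac{1}{\left(-4 + \frac{2 \left(-4\right)^{2}}{5}\right) - 7402} = \frac{1}{\left(-4 + \frac{2}{5} \cdot 16\right) - 7402} = \frac{1}{\left(-4 + \frac{32}{5}\right) - 7402} = \frac{1}{\frac{12}{5} - 7402} = \frac{1}{- \frac{36998}{5}} = - \frac{5}{36998}$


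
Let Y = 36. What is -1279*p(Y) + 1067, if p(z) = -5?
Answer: 7462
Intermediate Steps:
-1279*p(Y) + 1067 = -1279*(-5) + 1067 = 6395 + 1067 = 7462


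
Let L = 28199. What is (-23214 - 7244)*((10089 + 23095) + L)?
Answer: -1869603414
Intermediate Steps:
(-23214 - 7244)*((10089 + 23095) + L) = (-23214 - 7244)*((10089 + 23095) + 28199) = -30458*(33184 + 28199) = -30458*61383 = -1869603414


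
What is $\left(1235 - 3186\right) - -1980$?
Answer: $29$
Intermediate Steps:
$\left(1235 - 3186\right) - -1980 = -1951 + 1980 = 29$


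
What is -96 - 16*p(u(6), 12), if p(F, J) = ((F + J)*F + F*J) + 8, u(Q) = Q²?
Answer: -34784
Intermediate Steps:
p(F, J) = 8 + F*J + F*(F + J) (p(F, J) = (F*(F + J) + F*J) + 8 = (F*J + F*(F + J)) + 8 = 8 + F*J + F*(F + J))
-96 - 16*p(u(6), 12) = -96 - 16*(8 + (6²)² + 2*6²*12) = -96 - 16*(8 + 36² + 2*36*12) = -96 - 16*(8 + 1296 + 864) = -96 - 16*2168 = -96 - 34688 = -34784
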